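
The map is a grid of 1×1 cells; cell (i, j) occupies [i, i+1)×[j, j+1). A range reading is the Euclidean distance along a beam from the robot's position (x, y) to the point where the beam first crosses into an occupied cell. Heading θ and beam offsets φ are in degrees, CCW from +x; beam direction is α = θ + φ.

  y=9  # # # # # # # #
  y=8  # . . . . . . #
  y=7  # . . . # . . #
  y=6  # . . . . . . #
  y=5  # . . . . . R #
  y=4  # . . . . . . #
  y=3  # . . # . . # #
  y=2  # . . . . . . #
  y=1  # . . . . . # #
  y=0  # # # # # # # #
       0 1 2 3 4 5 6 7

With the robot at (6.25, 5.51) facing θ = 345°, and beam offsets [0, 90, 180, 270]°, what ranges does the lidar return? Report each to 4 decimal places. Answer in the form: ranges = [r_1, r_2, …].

beam 1: φ=0°, α=345°
  cosα=0.9659 sinα=-0.2588 | (6,5) | tMaxX 0.7765 tMaxY 1.9705 | tΔX 1.0353 tΔY 3.8637
    t=0.7765 [x] (7,5) — stop
  → r_1 = 0.7765
beam 2: φ=90°, α=75°
  cosα=0.2588 sinα=0.9659 | (6,5) | tMaxX 2.8978 tMaxY 0.5073 | tΔX 3.8637 tΔY 1.0353
    t=0.5073 [y] (6,6)
    t=1.5426 [y] (6,7)
    t=2.5778 [y] (6,8)
    t=2.8978 [x] (7,8) — stop
  → r_2 = 2.8978
beam 3: φ=180°, α=165°
  cosα=-0.9659 sinα=0.2588 | (6,5) | tMaxX 0.2588 tMaxY 1.8932 | tΔX 1.0353 tΔY 3.8637
    t=0.2588 [x] (5,5)
    t=1.2941 [x] (4,5)
    t=1.8932 [y] (4,6)
    t=2.3294 [x] (3,6)
    t=3.3646 [x] (2,6)
    t=4.3999 [x] (1,6)
    t=5.4352 [x] (0,6) — stop
  → r_3 = 5.4352
beam 4: φ=270°, α=255°
  cosα=-0.2588 sinα=-0.9659 | (6,5) | tMaxX 0.9659 tMaxY 0.5280 | tΔX 3.8637 tΔY 1.0353
    t=0.5280 [y] (6,4)
    t=0.9659 [x] (5,4)
    t=1.5633 [y] (5,3)
    t=2.5985 [y] (5,2)
    t=3.6338 [y] (5,1)
    t=4.6691 [y] (5,0) — stop
  → r_4 = 4.6691

ranges = [0.7765, 2.8978, 5.4352, 4.6691]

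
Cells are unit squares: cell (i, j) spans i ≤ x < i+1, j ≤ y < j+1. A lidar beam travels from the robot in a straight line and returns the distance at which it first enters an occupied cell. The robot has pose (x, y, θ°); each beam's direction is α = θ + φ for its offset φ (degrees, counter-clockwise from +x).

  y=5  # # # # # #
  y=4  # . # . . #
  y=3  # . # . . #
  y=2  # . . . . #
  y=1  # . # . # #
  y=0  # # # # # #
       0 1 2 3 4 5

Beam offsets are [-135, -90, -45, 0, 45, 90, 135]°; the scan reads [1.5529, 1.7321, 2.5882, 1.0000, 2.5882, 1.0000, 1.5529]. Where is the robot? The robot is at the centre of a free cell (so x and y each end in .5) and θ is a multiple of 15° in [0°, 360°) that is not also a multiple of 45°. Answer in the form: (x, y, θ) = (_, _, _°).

The pose lattice has 12·16 = 192 candidates. Test each by forward raycasting.
  (3.5, 4.5, 30°): beam 1 = 2.5882 ≠ 1.5529 ✗
  (1.5, 2.5, 240°): beam 1 = 1.9319 ≠ 1.5529 ✗
  (1.5, 4.5, 240°): beam 1 = 0.5176 ≠ 1.5529 ✗
  …
  (3.5, 2.5, 120°): r_1=1.5529, r_2=1.7321, r_3=2.5882, r_4=1.0000, r_5=2.5882, r_6=1.0000, r_7=1.5529 — all match ✓
Only this pose fits every beam.

(x, y, θ) = (3.5, 2.5, 120°)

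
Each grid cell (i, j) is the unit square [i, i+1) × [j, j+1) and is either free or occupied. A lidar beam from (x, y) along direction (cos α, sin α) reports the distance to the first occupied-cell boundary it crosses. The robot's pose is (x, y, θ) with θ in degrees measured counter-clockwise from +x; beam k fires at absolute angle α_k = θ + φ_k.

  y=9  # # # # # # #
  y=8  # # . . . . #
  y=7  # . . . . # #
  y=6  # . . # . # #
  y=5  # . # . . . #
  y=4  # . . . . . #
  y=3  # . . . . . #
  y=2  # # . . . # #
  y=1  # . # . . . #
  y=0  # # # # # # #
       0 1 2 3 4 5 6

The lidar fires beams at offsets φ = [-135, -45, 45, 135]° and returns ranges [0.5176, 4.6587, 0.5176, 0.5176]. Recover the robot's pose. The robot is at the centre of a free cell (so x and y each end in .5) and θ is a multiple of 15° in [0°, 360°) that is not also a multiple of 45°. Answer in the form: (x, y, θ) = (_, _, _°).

(x, y, θ) = (5.5, 8.5, 240°)

Enumerate (i+0.5, j+0.5, θ) over the 32 free cells and 16 admissible headings. For each, cast all 4 beams and compare to the given ranges.
  (4.5, 1.5, 330°): beam 1 = 1.5529 ≠ 0.5176 ✗
  (5.5, 3.5, 75°): beam 1 = 0.5774 ≠ 0.5176 ✗
  (1.5, 5.5, 165°): beam 1 = 0.5774 ≠ 0.5176 ✗
  (5.5, 5.5, 210°): beam 2 = 1.9319 ≠ 4.6587 ✗
  (1.5, 3.5, 15°): beam 1 = 0.5774 ≠ 0.5176 ✗
  …
  (5.5, 8.5, 240°): r_1=0.5176, r_2=4.6587, r_3=0.5176, r_4=0.5176 — all match ✓
Only this pose fits every beam.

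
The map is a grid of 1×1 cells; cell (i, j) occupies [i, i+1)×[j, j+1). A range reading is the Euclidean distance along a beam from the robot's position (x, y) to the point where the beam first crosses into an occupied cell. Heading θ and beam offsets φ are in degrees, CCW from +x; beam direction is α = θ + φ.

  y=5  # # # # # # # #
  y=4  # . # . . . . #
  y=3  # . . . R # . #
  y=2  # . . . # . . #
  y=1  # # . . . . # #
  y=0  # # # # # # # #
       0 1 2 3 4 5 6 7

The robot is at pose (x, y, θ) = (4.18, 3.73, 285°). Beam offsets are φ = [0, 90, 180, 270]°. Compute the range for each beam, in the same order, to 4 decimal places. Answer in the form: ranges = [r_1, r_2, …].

beam 1: φ=0°, α=285°
  cosα=0.2588 sinα=-0.9659 | (4,3) | tMaxX 3.1682 tMaxY 0.7558 | tΔX 3.8637 tΔY 1.0353
    t=0.7558 [y] (4,2) — stop
  → r_1 = 0.7558
beam 2: φ=90°, α=15°
  cosα=0.9659 sinα=0.2588 | (4,3) | tMaxX 0.8489 tMaxY 1.0432 | tΔX 1.0353 tΔY 3.8637
    t=0.8489 [x] (5,3) — stop
  → r_2 = 0.8489
beam 3: φ=180°, α=105°
  cosα=-0.2588 sinα=0.9659 | (4,3) | tMaxX 0.6955 tMaxY 0.2795 | tΔX 3.8637 tΔY 1.0353
    t=0.2795 [y] (4,4)
    t=0.6955 [x] (3,4)
    t=1.3148 [y] (3,5) — stop
  → r_3 = 1.3148
beam 4: φ=270°, α=195°
  cosα=-0.9659 sinα=-0.2588 | (4,3) | tMaxX 0.1863 tMaxY 2.8205 | tΔX 1.0353 tΔY 3.8637
    t=0.1863 [x] (3,3)
    t=1.2216 [x] (2,3)
    t=2.2569 [x] (1,3)
    t=2.8205 [y] (1,2)
    t=3.2922 [x] (0,2) — stop
  → r_4 = 3.2922

ranges = [0.7558, 0.8489, 1.3148, 3.2922]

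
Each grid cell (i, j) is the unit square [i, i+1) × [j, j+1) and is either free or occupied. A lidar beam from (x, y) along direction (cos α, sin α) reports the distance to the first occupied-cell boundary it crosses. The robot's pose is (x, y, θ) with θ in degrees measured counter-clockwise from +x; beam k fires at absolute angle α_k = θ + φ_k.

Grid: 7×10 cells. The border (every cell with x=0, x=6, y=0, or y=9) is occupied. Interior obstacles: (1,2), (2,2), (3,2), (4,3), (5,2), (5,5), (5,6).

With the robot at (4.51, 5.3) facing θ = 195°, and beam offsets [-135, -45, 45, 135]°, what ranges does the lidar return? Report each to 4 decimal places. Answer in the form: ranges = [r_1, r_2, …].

beam 1: φ=-135°, α=60°
  dir = (cos 60°, sin 60°) = (0.5000, 0.8660); from cell (4,5)
  next x-line at t=0.9800, next y-line at t=0.8083; Δt_x=2.0000, Δt_y=1.1547
    y: enter (4,6) at t=0.8083
    x: enter (5,6) at t=0.9800 ← occupied
  → r_1 = 0.9800
beam 2: φ=-45°, α=150°
  dir = (cos 150°, sin 150°) = (-0.8660, 0.5000); from cell (4,5)
  next x-line at t=0.5889, next y-line at t=1.4000; Δt_x=1.1547, Δt_y=2.0000
    x: enter (3,5) at t=0.5889
    y: enter (3,6) at t=1.4000
    x: enter (2,6) at t=1.7436
    x: enter (1,6) at t=2.8983
    y: enter (1,7) at t=3.4000
    x: enter (0,7) at t=4.0530 ← occupied
  → r_2 = 4.0530
beam 3: φ=45°, α=240°
  dir = (cos 240°, sin 240°) = (-0.5000, -0.8660); from cell (4,5)
  next x-line at t=1.0200, next y-line at t=0.3464; Δt_x=2.0000, Δt_y=1.1547
    y: enter (4,4) at t=0.3464
    x: enter (3,4) at t=1.0200
    y: enter (3,3) at t=1.5011
    y: enter (3,2) at t=2.6558 ← occupied
  → r_3 = 2.6558
beam 4: φ=135°, α=330°
  dir = (cos 330°, sin 330°) = (0.8660, -0.5000); from cell (4,5)
  next x-line at t=0.5658, next y-line at t=0.6000; Δt_x=1.1547, Δt_y=2.0000
    x: enter (5,5) at t=0.5658 ← occupied
  → r_4 = 0.5658

ranges = [0.9800, 4.0530, 2.6558, 0.5658]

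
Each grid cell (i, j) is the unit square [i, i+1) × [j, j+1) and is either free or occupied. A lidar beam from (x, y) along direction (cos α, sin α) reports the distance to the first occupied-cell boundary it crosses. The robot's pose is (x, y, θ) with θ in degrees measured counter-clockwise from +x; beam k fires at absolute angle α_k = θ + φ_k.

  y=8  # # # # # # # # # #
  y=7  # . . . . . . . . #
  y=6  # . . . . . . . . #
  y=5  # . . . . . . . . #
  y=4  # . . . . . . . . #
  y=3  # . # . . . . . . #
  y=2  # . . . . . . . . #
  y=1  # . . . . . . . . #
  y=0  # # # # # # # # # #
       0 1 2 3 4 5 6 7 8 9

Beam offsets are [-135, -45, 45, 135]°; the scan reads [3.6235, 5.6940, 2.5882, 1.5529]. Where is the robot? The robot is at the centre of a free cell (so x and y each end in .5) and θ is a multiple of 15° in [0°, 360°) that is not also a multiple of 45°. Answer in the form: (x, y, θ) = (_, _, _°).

The pose lattice has 55·16 = 880 candidates. Test each by forward raycasting.
  (5.5, 1.5, 240°): beam 1 = 6.7293 ≠ 3.6235 ✗
  (1.5, 2.5, 330°): beam 1 = 0.5176 ≠ 3.6235 ✗
  (4.5, 6.5, 150°): beam 1 = 4.6587 ≠ 3.6235 ✗
  …
  (5.5, 2.5, 120°): r_1=3.6235, r_2=5.6940, r_3=2.5882, r_4=1.5529 — all match ✓
Unique over the lattice → pose = (5.5, 2.5, 120°).

(x, y, θ) = (5.5, 2.5, 120°)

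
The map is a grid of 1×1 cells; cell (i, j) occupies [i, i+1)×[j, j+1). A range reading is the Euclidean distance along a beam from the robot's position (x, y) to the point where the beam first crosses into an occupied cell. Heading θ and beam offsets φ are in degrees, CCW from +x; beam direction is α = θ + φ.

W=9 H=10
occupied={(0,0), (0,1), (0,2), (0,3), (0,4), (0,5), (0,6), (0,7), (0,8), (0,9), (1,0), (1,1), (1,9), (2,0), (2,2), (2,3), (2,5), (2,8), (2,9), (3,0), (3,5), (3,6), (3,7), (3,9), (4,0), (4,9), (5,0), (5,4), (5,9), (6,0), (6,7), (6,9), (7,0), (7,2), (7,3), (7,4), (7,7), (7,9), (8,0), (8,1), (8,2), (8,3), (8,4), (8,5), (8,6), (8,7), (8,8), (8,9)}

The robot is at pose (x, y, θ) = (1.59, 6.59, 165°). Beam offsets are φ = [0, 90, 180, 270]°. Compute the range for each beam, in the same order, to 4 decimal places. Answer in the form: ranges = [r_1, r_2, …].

ranges = [0.6108, 2.2796, 1.4597, 1.5841]

beam 1: φ=0°, α=165°
  cosα=-0.9659 sinα=0.2588 | (1,6) | tMaxX 0.6108 tMaxY 1.5841 | tΔX 1.0353 tΔY 3.8637
    t=0.6108 [x] (0,6) — stop
  → r_1 = 0.6108
beam 2: φ=90°, α=255°
  cosα=-0.2588 sinα=-0.9659 | (1,6) | tMaxX 2.2796 tMaxY 0.6108 | tΔX 3.8637 tΔY 1.0353
    t=0.6108 [y] (1,5)
    t=1.6461 [y] (1,4)
    t=2.2796 [x] (0,4) — stop
  → r_2 = 2.2796
beam 3: φ=180°, α=345°
  cosα=0.9659 sinα=-0.2588 | (1,6) | tMaxX 0.4245 tMaxY 2.2796 | tΔX 1.0353 tΔY 3.8637
    t=0.4245 [x] (2,6)
    t=1.4597 [x] (3,6) — stop
  → r_3 = 1.4597
beam 4: φ=270°, α=75°
  cosα=0.2588 sinα=0.9659 | (1,6) | tMaxX 1.5841 tMaxY 0.4245 | tΔX 3.8637 tΔY 1.0353
    t=0.4245 [y] (1,7)
    t=1.4597 [y] (1,8)
    t=1.5841 [x] (2,8) — stop
  → r_4 = 1.5841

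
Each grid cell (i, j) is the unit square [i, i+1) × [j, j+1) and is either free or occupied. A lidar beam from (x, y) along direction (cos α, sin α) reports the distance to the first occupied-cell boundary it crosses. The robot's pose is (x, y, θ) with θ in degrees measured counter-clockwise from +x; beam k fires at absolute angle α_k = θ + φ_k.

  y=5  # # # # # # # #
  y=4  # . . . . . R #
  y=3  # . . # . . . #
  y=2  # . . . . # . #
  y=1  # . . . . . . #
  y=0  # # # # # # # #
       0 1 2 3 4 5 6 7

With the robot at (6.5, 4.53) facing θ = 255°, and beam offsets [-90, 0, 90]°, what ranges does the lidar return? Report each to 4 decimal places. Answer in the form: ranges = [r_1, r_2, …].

beam 1: φ=-90°, α=165°
  dir = (cos 165°, sin 165°) = (-0.9659, 0.2588); from cell (6,4)
  next x-line at t=0.5176, next y-line at t=1.8159; Δt_x=1.0353, Δt_y=3.8637
    x: enter (5,4) at t=0.5176
    x: enter (4,4) at t=1.5529
    y: enter (4,5) at t=1.8159 ← occupied
  → r_1 = 1.8159
beam 2: φ=0°, α=255°
  dir = (cos 255°, sin 255°) = (-0.2588, -0.9659); from cell (6,4)
  next x-line at t=1.9319, next y-line at t=0.5487; Δt_x=3.8637, Δt_y=1.0353
    y: enter (6,3) at t=0.5487
    y: enter (6,2) at t=1.5840
    x: enter (5,2) at t=1.9319 ← occupied
  → r_2 = 1.9319
beam 3: φ=90°, α=345°
  dir = (cos 345°, sin 345°) = (0.9659, -0.2588); from cell (6,4)
  next x-line at t=0.5176, next y-line at t=2.0478; Δt_x=1.0353, Δt_y=3.8637
    x: enter (7,4) at t=0.5176 ← occupied
  → r_3 = 0.5176

ranges = [1.8159, 1.9319, 0.5176]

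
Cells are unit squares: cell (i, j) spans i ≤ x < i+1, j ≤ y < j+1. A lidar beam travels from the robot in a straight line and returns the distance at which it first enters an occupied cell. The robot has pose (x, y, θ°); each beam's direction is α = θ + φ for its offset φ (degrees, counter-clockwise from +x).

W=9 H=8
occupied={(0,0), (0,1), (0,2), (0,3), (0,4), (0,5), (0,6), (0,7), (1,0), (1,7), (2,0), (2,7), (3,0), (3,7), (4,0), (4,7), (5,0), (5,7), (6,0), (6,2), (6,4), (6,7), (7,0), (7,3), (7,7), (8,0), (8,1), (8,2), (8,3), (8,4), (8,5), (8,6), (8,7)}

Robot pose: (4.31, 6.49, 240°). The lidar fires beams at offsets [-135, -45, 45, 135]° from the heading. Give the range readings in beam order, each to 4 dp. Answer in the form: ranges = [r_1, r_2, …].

ranges = [0.5280, 3.4268, 5.6837, 1.9705]

beam 1: φ=-135°, α=105°
  direction (-0.2588, 0.9659); cell (4,6); t to first gridline: x 1.1977, y 0.5280 (then +3.8637 / +1.0353)
    (4,7) via y @ 0.5280  # hit
  → r_1 = 0.5280
beam 2: φ=-45°, α=195°
  direction (-0.9659, -0.2588); cell (4,6); t to first gridline: x 0.3209, y 1.8932 (then +1.0353 / +3.8637)
    (3,6) via x @ 0.3209
    (2,6) via x @ 1.3562
    (2,5) via y @ 1.8932
    (1,5) via x @ 2.3915
    (0,5) via x @ 3.4268  # hit
  → r_2 = 3.4268
beam 3: φ=45°, α=285°
  direction (0.2588, -0.9659); cell (4,6); t to first gridline: x 2.6660, y 0.5073 (then +3.8637 / +1.0353)
    (4,5) via y @ 0.5073
    (4,4) via y @ 1.5426
    (4,3) via y @ 2.5778
    (5,3) via x @ 2.6660
    (5,2) via y @ 3.6131
    (5,1) via y @ 4.6484
    (5,0) via y @ 5.6837  # hit
  → r_3 = 5.6837
beam 4: φ=135°, α=15°
  direction (0.9659, 0.2588); cell (4,6); t to first gridline: x 0.7143, y 1.9705 (then +1.0353 / +3.8637)
    (5,6) via x @ 0.7143
    (6,6) via x @ 1.7496
    (6,7) via y @ 1.9705  # hit
  → r_4 = 1.9705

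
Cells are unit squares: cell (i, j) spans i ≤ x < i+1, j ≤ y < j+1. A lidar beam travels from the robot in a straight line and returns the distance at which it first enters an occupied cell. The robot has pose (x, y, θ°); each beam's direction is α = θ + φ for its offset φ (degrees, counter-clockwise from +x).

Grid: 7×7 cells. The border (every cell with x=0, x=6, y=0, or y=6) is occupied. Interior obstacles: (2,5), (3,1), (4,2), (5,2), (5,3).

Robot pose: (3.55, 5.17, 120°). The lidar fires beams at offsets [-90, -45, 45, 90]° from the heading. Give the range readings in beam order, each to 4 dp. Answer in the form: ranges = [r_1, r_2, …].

ranges = [1.6600, 0.8593, 0.5694, 2.9445]

beam 1: φ=-90°, α=30°
  cosα=0.8660 sinα=0.5000 | (3,5) | tMaxX 0.5196 tMaxY 1.6600 | tΔX 1.1547 tΔY 2.0000
    t=0.5196 [x] (4,5)
    t=1.6600 [y] (4,6) — stop
  → r_1 = 1.6600
beam 2: φ=-45°, α=75°
  cosα=0.2588 sinα=0.9659 | (3,5) | tMaxX 1.7387 tMaxY 0.8593 | tΔX 3.8637 tΔY 1.0353
    t=0.8593 [y] (3,6) — stop
  → r_2 = 0.8593
beam 3: φ=45°, α=165°
  cosα=-0.9659 sinα=0.2588 | (3,5) | tMaxX 0.5694 tMaxY 3.2069 | tΔX 1.0353 tΔY 3.8637
    t=0.5694 [x] (2,5) — stop
  → r_3 = 0.5694
beam 4: φ=90°, α=210°
  cosα=-0.8660 sinα=-0.5000 | (3,5) | tMaxX 0.6351 tMaxY 0.3400 | tΔX 1.1547 tΔY 2.0000
    t=0.3400 [y] (3,4)
    t=0.6351 [x] (2,4)
    t=1.7898 [x] (1,4)
    t=2.3400 [y] (1,3)
    t=2.9445 [x] (0,3) — stop
  → r_4 = 2.9445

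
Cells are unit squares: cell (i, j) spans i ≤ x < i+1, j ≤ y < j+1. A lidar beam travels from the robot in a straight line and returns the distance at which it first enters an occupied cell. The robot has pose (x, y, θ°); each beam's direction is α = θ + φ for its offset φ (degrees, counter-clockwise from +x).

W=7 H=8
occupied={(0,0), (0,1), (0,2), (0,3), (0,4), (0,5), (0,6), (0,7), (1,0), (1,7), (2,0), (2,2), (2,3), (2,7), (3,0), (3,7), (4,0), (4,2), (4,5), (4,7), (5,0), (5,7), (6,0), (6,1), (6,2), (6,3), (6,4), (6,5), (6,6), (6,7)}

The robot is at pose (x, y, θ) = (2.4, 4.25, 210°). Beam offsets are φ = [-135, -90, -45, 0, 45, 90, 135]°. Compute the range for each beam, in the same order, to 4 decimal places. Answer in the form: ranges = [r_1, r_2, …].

ranges = [2.8470, 2.8000, 1.4494, 1.6166, 0.2588, 0.2887, 3.7270]

beam 1: φ=-135°, α=75°
  direction (0.2588, 0.9659); cell (2,4); t to first gridline: x 2.3182, y 0.7765 (then +3.8637 / +1.0353)
    (2,5) via y @ 0.7765
    (2,6) via y @ 1.8117
    (3,6) via x @ 2.3182
    (3,7) via y @ 2.8470  # hit
  → r_1 = 2.8470
beam 2: φ=-90°, α=120°
  direction (-0.5000, 0.8660); cell (2,4); t to first gridline: x 0.8000, y 0.8660 (then +2.0000 / +1.1547)
    (1,4) via x @ 0.8000
    (1,5) via y @ 0.8660
    (1,6) via y @ 2.0207
    (0,6) via x @ 2.8000  # hit
  → r_2 = 2.8000
beam 3: φ=-45°, α=165°
  direction (-0.9659, 0.2588); cell (2,4); t to first gridline: x 0.4141, y 2.8978 (then +1.0353 / +3.8637)
    (1,4) via x @ 0.4141
    (0,4) via x @ 1.4494  # hit
  → r_3 = 1.4494
beam 4: φ=0°, α=210°
  direction (-0.8660, -0.5000); cell (2,4); t to first gridline: x 0.4619, y 0.5000 (then +1.1547 / +2.0000)
    (1,4) via x @ 0.4619
    (1,3) via y @ 0.5000
    (0,3) via x @ 1.6166  # hit
  → r_4 = 1.6166
beam 5: φ=45°, α=255°
  direction (-0.2588, -0.9659); cell (2,4); t to first gridline: x 1.5455, y 0.2588 (then +3.8637 / +1.0353)
    (2,3) via y @ 0.2588  # hit
  → r_5 = 0.2588
beam 6: φ=90°, α=300°
  direction (0.5000, -0.8660); cell (2,4); t to first gridline: x 1.2000, y 0.2887 (then +2.0000 / +1.1547)
    (2,3) via y @ 0.2887  # hit
  → r_6 = 0.2887
beam 7: φ=135°, α=345°
  direction (0.9659, -0.2588); cell (2,4); t to first gridline: x 0.6212, y 0.9659 (then +1.0353 / +3.8637)
    (3,4) via x @ 0.6212
    (3,3) via y @ 0.9659
    (4,3) via x @ 1.6564
    (5,3) via x @ 2.6917
    (6,3) via x @ 3.7270  # hit
  → r_7 = 3.7270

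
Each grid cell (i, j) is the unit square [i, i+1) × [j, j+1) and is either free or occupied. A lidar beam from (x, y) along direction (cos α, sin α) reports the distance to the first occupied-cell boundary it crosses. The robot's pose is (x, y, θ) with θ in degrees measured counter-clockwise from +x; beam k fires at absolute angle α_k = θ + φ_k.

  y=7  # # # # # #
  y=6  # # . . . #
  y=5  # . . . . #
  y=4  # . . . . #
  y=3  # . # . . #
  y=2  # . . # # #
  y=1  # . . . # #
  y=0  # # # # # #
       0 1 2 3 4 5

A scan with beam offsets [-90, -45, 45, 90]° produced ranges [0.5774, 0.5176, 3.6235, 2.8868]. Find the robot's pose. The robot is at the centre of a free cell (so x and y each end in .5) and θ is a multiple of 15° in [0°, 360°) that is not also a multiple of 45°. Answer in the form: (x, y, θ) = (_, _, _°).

(x, y, θ) = (2.5, 6.5, 240°)

The pose lattice has 19·16 = 304 candidates. Test each by forward raycasting.
  (2.5, 4.5, 120°): beam 1 = 2.8868 ≠ 0.5774 ✗
  (3.5, 6.5, 210°): beam 2 = 1.5529 ≠ 0.5176 ✗
  (1.5, 4.5, 165°): beam 1 = 1.5529 ≠ 0.5774 ✗
  (3.5, 3.5, 75°): beam 1 = 1.5529 ≠ 0.5774 ✗
  …
  (2.5, 6.5, 240°): r_1=0.5774, r_2=0.5176, r_3=3.6235, r_4=2.8868 — all match ✓
No second candidate reproduces the full scan.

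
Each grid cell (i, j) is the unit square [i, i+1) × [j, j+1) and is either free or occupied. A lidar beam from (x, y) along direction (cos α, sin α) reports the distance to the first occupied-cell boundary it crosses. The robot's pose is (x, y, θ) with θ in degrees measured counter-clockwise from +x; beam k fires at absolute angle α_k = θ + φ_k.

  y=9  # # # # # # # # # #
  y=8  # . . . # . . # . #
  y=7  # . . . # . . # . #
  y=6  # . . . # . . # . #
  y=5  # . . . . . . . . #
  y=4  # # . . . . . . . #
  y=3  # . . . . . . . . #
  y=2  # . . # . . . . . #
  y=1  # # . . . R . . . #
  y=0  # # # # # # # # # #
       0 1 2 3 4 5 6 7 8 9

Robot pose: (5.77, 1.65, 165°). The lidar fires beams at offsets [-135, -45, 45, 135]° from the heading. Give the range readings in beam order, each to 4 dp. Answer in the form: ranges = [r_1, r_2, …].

ranges = [3.7297, 8.4870, 1.3000, 0.7506]

beam 1: φ=-135°, α=30°
  direction (0.8660, 0.5000); cell (5,1); t to first gridline: x 0.2656, y 0.7000 (then +1.1547 / +2.0000)
    (6,1) via x @ 0.2656
    (6,2) via y @ 0.7000
    (7,2) via x @ 1.4203
    (8,2) via x @ 2.5750
    (8,3) via y @ 2.7000
    (9,3) via x @ 3.7297  # hit
  → r_1 = 3.7297
beam 2: φ=-45°, α=120°
  direction (-0.5000, 0.8660); cell (5,1); t to first gridline: x 1.5400, y 0.4041 (then +2.0000 / +1.1547)
    (5,2) via y @ 0.4041
    (4,2) via x @ 1.5400
    (4,3) via y @ 1.5588
    (4,4) via y @ 2.7135
    (3,4) via x @ 3.5400
    (3,5) via y @ 3.8682
    (3,6) via y @ 5.0229
    (2,6) via x @ 5.5400
    (2,7) via y @ 6.1776
    (2,8) via y @ 7.3323
    (1,8) via x @ 7.5400
    (1,9) via y @ 8.4870  # hit
  → r_2 = 8.4870
beam 3: φ=45°, α=210°
  direction (-0.8660, -0.5000); cell (5,1); t to first gridline: x 0.8891, y 1.3000 (then +1.1547 / +2.0000)
    (4,1) via x @ 0.8891
    (4,0) via y @ 1.3000  # hit
  → r_3 = 1.3000
beam 4: φ=135°, α=300°
  direction (0.5000, -0.8660); cell (5,1); t to first gridline: x 0.4600, y 0.7506 (then +2.0000 / +1.1547)
    (6,1) via x @ 0.4600
    (6,0) via y @ 0.7506  # hit
  → r_4 = 0.7506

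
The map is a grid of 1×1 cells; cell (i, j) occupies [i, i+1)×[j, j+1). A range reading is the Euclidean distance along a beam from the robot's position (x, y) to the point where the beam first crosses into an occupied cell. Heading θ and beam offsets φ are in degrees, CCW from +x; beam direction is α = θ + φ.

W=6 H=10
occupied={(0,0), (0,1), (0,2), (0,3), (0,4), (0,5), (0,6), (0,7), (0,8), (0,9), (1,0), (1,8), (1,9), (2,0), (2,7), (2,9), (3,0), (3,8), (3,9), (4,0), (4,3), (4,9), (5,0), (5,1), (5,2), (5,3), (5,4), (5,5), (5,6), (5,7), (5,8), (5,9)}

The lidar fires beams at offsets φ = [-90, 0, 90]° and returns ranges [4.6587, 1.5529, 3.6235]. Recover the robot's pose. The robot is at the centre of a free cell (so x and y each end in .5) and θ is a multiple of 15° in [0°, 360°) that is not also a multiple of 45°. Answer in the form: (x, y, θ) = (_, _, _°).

(x, y, θ) = (3.5, 5.5, 345°)

The pose lattice has 28·16 = 448 candidates. Test each by forward raycasting.
  (3.5, 2.5, 285°): beam 1 = 2.5882 ≠ 4.6587 ✗
  (3.5, 3.5, 330°): beam 1 = 2.8868 ≠ 4.6587 ✗
  (1.5, 6.5, 240°): beam 1 = 0.5774 ≠ 4.6587 ✗
  …
  (3.5, 5.5, 345°): r_1=4.6587, r_2=1.5529, r_3=3.6235 — all match ✓
Only this pose fits every beam.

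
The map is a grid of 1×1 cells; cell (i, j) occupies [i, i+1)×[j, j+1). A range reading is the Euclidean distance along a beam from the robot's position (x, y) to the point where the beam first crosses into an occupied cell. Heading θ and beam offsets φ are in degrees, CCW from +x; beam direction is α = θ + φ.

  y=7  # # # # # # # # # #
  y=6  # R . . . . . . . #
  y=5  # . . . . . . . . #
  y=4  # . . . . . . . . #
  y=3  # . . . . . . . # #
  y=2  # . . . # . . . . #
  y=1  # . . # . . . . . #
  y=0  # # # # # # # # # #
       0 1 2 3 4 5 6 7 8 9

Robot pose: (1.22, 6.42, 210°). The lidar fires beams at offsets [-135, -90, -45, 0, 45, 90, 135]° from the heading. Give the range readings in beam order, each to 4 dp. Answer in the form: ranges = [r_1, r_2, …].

ranges = [0.6005, 0.4400, 0.2278, 0.2540, 0.8500, 5.1038, 8.0544]

beam 1: φ=-135°, α=75°
  direction (0.2588, 0.9659); cell (1,6); t to first gridline: x 3.0137, y 0.6005 (then +3.8637 / +1.0353)
    (1,7) via y @ 0.6005  # hit
  → r_1 = 0.6005
beam 2: φ=-90°, α=120°
  direction (-0.5000, 0.8660); cell (1,6); t to first gridline: x 0.4400, y 0.6697 (then +2.0000 / +1.1547)
    (0,6) via x @ 0.4400  # hit
  → r_2 = 0.4400
beam 3: φ=-45°, α=165°
  direction (-0.9659, 0.2588); cell (1,6); t to first gridline: x 0.2278, y 2.2409 (then +1.0353 / +3.8637)
    (0,6) via x @ 0.2278  # hit
  → r_3 = 0.2278
beam 4: φ=0°, α=210°
  direction (-0.8660, -0.5000); cell (1,6); t to first gridline: x 0.2540, y 0.8400 (then +1.1547 / +2.0000)
    (0,6) via x @ 0.2540  # hit
  → r_4 = 0.2540
beam 5: φ=45°, α=255°
  direction (-0.2588, -0.9659); cell (1,6); t to first gridline: x 0.8500, y 0.4348 (then +3.8637 / +1.0353)
    (1,5) via y @ 0.4348
    (0,5) via x @ 0.8500  # hit
  → r_5 = 0.8500
beam 6: φ=90°, α=300°
  direction (0.5000, -0.8660); cell (1,6); t to first gridline: x 1.5600, y 0.4850 (then +2.0000 / +1.1547)
    (1,5) via y @ 0.4850
    (2,5) via x @ 1.5600
    (2,4) via y @ 1.6397
    (2,3) via y @ 2.7944
    (3,3) via x @ 3.5600
    (3,2) via y @ 3.9491
    (3,1) via y @ 5.1038  # hit
  → r_6 = 5.1038
beam 7: φ=135°, α=345°
  direction (0.9659, -0.2588); cell (1,6); t to first gridline: x 0.8075, y 1.6228 (then +1.0353 / +3.8637)
    (2,6) via x @ 0.8075
    (2,5) via y @ 1.6228
    (3,5) via x @ 1.8428
    (4,5) via x @ 2.8781
    (5,5) via x @ 3.9133
    (6,5) via x @ 4.9486
    (6,4) via y @ 5.4865
    (7,4) via x @ 5.9839
    (8,4) via x @ 7.0192
    (9,4) via x @ 8.0544  # hit
  → r_7 = 8.0544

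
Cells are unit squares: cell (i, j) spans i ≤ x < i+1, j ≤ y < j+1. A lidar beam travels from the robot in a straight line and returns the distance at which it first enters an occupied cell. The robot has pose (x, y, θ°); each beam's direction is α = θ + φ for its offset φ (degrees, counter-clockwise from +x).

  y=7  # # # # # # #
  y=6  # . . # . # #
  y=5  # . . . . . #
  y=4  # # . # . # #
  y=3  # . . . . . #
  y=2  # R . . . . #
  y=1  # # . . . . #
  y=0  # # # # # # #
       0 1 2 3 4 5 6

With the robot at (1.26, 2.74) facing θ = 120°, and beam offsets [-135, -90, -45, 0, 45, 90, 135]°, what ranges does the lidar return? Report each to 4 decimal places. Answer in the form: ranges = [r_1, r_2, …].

beam 1: φ=-135°, α=345°
  d=(0.9659,-0.2588)  start (1,2)  tX=0.7661 tY=2.8591  stride 1/|dx|=1.0353 1/|dy|=3.8637
    cross x-line → (2,2), t=0.7661
    cross x-line → (3,2), t=1.8014
    cross x-line → (4,2), t=2.8367
    cross y-line → (4,1), t=2.8591
    cross x-line → (5,1), t=3.8719
    cross x-line → (6,1), t=4.9072 (wall)
  → r_1 = 4.9072
beam 2: φ=-90°, α=30°
  d=(0.8660,0.5000)  start (1,2)  tX=0.8545 tY=0.5200  stride 1/|dx|=1.1547 1/|dy|=2.0000
    cross y-line → (1,3), t=0.5200
    cross x-line → (2,3), t=0.8545
    cross x-line → (3,3), t=2.0092
    cross y-line → (3,4), t=2.5200 (wall)
  → r_2 = 2.5200
beam 3: φ=-45°, α=75°
  d=(0.2588,0.9659)  start (1,2)  tX=2.8591 tY=0.2692  stride 1/|dx|=3.8637 1/|dy|=1.0353
    cross y-line → (1,3), t=0.2692
    cross y-line → (1,4), t=1.3044 (wall)
  → r_3 = 1.3044
beam 4: φ=0°, α=120°
  d=(-0.5000,0.8660)  start (1,2)  tX=0.5200 tY=0.3002  stride 1/|dx|=2.0000 1/|dy|=1.1547
    cross y-line → (1,3), t=0.3002
    cross x-line → (0,3), t=0.5200 (wall)
  → r_4 = 0.5200
beam 5: φ=45°, α=165°
  d=(-0.9659,0.2588)  start (1,2)  tX=0.2692 tY=1.0046  stride 1/|dx|=1.0353 1/|dy|=3.8637
    cross x-line → (0,2), t=0.2692 (wall)
  → r_5 = 0.2692
beam 6: φ=90°, α=210°
  d=(-0.8660,-0.5000)  start (1,2)  tX=0.3002 tY=1.4800  stride 1/|dx|=1.1547 1/|dy|=2.0000
    cross x-line → (0,2), t=0.3002 (wall)
  → r_6 = 0.3002
beam 7: φ=135°, α=255°
  d=(-0.2588,-0.9659)  start (1,2)  tX=1.0046 tY=0.7661  stride 1/|dx|=3.8637 1/|dy|=1.0353
    cross y-line → (1,1), t=0.7661 (wall)
  → r_7 = 0.7661

ranges = [4.9072, 2.5200, 1.3044, 0.5200, 0.2692, 0.3002, 0.7661]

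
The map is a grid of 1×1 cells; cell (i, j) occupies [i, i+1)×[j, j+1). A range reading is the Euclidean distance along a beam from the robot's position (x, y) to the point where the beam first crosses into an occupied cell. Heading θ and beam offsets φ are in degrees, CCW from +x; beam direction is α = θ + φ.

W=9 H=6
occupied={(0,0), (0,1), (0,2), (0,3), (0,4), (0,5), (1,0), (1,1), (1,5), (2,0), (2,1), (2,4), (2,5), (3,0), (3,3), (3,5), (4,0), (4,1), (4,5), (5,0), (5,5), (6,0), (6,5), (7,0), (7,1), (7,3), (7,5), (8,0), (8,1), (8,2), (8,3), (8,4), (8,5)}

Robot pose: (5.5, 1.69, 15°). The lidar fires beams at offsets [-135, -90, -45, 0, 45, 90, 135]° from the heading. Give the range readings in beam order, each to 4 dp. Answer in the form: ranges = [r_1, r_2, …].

ranges = [0.7967, 0.7143, 1.3800, 2.5882, 3.8221, 3.4268, 0.5774]

beam 1: φ=-135°, α=240°
  cosα=-0.5000 sinα=-0.8660 | (5,1) | tMaxX 1.0000 tMaxY 0.7967 | tΔX 2.0000 tΔY 1.1547
    t=0.7967 [y] (5,0) — stop
  → r_1 = 0.7967
beam 2: φ=-90°, α=285°
  cosα=0.2588 sinα=-0.9659 | (5,1) | tMaxX 1.9319 tMaxY 0.7143 | tΔX 3.8637 tΔY 1.0353
    t=0.7143 [y] (5,0) — stop
  → r_2 = 0.7143
beam 3: φ=-45°, α=330°
  cosα=0.8660 sinα=-0.5000 | (5,1) | tMaxX 0.5774 tMaxY 1.3800 | tΔX 1.1547 tΔY 2.0000
    t=0.5774 [x] (6,1)
    t=1.3800 [y] (6,0) — stop
  → r_3 = 1.3800
beam 4: φ=0°, α=15°
  cosα=0.9659 sinα=0.2588 | (5,1) | tMaxX 0.5176 tMaxY 1.1977 | tΔX 1.0353 tΔY 3.8637
    t=0.5176 [x] (6,1)
    t=1.1977 [y] (6,2)
    t=1.5529 [x] (7,2)
    t=2.5882 [x] (8,2) — stop
  → r_4 = 2.5882
beam 5: φ=45°, α=60°
  cosα=0.5000 sinα=0.8660 | (5,1) | tMaxX 1.0000 tMaxY 0.3580 | tΔX 2.0000 tΔY 1.1547
    t=0.3580 [y] (5,2)
    t=1.0000 [x] (6,2)
    t=1.5127 [y] (6,3)
    t=2.6674 [y] (6,4)
    t=3.0000 [x] (7,4)
    t=3.8221 [y] (7,5) — stop
  → r_5 = 3.8221
beam 6: φ=90°, α=105°
  cosα=-0.2588 sinα=0.9659 | (5,1) | tMaxX 1.9319 tMaxY 0.3209 | tΔX 3.8637 tΔY 1.0353
    t=0.3209 [y] (5,2)
    t=1.3562 [y] (5,3)
    t=1.9319 [x] (4,3)
    t=2.3915 [y] (4,4)
    t=3.4268 [y] (4,5) — stop
  → r_6 = 3.4268
beam 7: φ=135°, α=150°
  cosα=-0.8660 sinα=0.5000 | (5,1) | tMaxX 0.5774 tMaxY 0.6200 | tΔX 1.1547 tΔY 2.0000
    t=0.5774 [x] (4,1) — stop
  → r_7 = 0.5774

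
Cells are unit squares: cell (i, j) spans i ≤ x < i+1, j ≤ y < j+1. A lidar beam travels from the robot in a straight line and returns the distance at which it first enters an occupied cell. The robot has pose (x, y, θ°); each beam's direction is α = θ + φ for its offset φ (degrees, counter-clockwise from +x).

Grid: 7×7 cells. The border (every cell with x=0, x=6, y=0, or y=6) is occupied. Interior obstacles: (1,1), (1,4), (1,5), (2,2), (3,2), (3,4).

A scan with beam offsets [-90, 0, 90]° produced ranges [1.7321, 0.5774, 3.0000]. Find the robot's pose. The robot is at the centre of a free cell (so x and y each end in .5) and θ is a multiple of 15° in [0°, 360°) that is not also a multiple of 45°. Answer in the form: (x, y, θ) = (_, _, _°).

Candidates: 19 free-cell centres × 16 headings = 304 poses. Raycast each; keep the one whose scan matches to 4 dp.
  (4.5, 3.5, 345°): beam 1 = 2.5882 ≠ 1.7321 ✗
  (4.5, 1.5, 60°): beam 1 = 1.0000 ≠ 1.7321 ✗
  (4.5, 4.5, 165°): beam 1 = 1.5529 ≠ 1.7321 ✗
  (3.5, 1.5, 75°): beam 1 = 1.9319 ≠ 1.7321 ✗
  …
  (4.5, 4.5, 210°): r_1=1.7321, r_2=0.5774, r_3=3.0000 — all match ✓
Unique over the lattice → pose = (4.5, 4.5, 210°).

(x, y, θ) = (4.5, 4.5, 210°)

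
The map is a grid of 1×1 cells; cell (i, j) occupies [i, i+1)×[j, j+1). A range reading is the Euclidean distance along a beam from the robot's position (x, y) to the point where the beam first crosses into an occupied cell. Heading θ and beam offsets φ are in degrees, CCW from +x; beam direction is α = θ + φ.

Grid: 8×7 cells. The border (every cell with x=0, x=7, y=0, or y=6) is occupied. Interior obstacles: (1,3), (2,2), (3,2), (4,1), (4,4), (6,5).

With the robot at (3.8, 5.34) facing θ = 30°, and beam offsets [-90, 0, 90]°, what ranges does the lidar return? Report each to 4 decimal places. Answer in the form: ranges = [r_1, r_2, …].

beam 1: φ=-90°, α=300°
  dir = (cos 300°, sin 300°) = (0.5000, -0.8660); from cell (3,5)
  next x-line at t=0.4000, next y-line at t=0.3926; Δt_x=2.0000, Δt_y=1.1547
    y: enter (3,4) at t=0.3926
    x: enter (4,4) at t=0.4000 ← occupied
  → r_1 = 0.4000
beam 2: φ=0°, α=30°
  dir = (cos 30°, sin 30°) = (0.8660, 0.5000); from cell (3,5)
  next x-line at t=0.2309, next y-line at t=1.3200; Δt_x=1.1547, Δt_y=2.0000
    x: enter (4,5) at t=0.2309
    y: enter (4,6) at t=1.3200 ← occupied
  → r_2 = 1.3200
beam 3: φ=90°, α=120°
  dir = (cos 120°, sin 120°) = (-0.5000, 0.8660); from cell (3,5)
  next x-line at t=1.6000, next y-line at t=0.7621; Δt_x=2.0000, Δt_y=1.1547
    y: enter (3,6) at t=0.7621 ← occupied
  → r_3 = 0.7621

ranges = [0.4000, 1.3200, 0.7621]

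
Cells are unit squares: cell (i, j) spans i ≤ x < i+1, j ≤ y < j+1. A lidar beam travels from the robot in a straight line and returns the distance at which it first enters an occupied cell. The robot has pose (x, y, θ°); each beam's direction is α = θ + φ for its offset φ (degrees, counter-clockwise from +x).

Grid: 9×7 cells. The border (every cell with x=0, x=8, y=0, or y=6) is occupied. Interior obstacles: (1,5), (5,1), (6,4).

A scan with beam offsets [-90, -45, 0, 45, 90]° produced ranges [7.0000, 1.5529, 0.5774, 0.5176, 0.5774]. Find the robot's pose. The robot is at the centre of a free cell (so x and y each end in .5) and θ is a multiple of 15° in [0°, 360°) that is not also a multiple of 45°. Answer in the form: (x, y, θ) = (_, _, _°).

(x, y, θ) = (7.5, 1.5, 240°)

Enumerate (i+0.5, j+0.5, θ) over the 32 free cells and 16 admissible headings. For each, cast all 5 beams and compare to the given ranges.
  (5.5, 3.5, 345°): beam 1 = 1.5529 ≠ 7.0000 ✗
  (7.5, 1.5, 345°): beam 1 = 0.5176 ≠ 7.0000 ✗
  (4.5, 1.5, 120°): beam 1 = 0.5774 ≠ 7.0000 ✗
  …
  (7.5, 1.5, 240°): r_1=7.0000, r_2=1.5529, r_3=0.5774, r_4=0.5176, r_5=0.5774 — all match ✓
No second candidate reproduces the full scan.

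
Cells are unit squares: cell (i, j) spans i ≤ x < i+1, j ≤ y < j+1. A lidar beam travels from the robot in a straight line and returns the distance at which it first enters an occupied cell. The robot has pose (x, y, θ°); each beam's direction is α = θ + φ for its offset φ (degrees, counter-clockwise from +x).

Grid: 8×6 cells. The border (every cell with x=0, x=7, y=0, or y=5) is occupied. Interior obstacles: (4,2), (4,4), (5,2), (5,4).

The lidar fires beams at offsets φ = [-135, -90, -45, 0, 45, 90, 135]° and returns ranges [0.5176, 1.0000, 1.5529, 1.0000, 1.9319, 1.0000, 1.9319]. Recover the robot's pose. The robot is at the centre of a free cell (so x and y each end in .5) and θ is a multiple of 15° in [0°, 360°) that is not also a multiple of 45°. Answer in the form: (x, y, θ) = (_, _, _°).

Enumerate (i+0.5, j+0.5, θ) over the 20 free cells and 16 admissible headings. For each, cast all 7 beams and compare to the given ranges.
  (2.5, 4.5, 285°): beam 1 = 1.0000 ≠ 0.5176 ✗
  (4.5, 1.5, 345°): beam 1 = 1.0000 ≠ 0.5176 ✗
  (6.5, 2.5, 75°): beam 1 = 1.0000 ≠ 0.5176 ✗
  (2.5, 4.5, 330°): beam 1 = 1.5529 ≠ 0.5176 ✗
  …
  (6.5, 3.5, 150°): r_1=0.5176, r_2=1.0000, r_3=1.5529, r_4=1.0000, r_5=1.9319, r_6=1.0000, r_7=1.9319 — all match ✓
No second candidate reproduces the full scan.

(x, y, θ) = (6.5, 3.5, 150°)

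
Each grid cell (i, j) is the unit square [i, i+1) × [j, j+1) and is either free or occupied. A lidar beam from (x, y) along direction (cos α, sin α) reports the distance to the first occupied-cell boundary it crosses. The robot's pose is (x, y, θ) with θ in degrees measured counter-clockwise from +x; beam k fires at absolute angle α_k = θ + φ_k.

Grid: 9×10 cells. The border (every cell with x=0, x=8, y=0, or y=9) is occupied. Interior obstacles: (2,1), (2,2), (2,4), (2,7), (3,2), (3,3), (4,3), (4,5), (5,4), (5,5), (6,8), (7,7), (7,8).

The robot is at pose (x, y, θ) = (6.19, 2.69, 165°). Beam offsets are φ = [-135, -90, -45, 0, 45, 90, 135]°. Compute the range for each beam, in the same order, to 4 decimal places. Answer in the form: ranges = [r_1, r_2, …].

beam 1: φ=-135°, α=30°
  d=(0.8660,0.5000)  start (6,2)  tX=0.9353 tY=0.6200  stride 1/|dx|=1.1547 1/|dy|=2.0000
    cross y-line → (6,3), t=0.6200
    cross x-line → (7,3), t=0.9353
    cross x-line → (8,3), t=2.0900 (wall)
  → r_1 = 2.0900
beam 2: φ=-90°, α=75°
  d=(0.2588,0.9659)  start (6,2)  tX=3.1296 tY=0.3209  stride 1/|dx|=3.8637 1/|dy|=1.0353
    cross y-line → (6,3), t=0.3209
    cross y-line → (6,4), t=1.3562
    cross y-line → (6,5), t=2.3915
    cross x-line → (7,5), t=3.1296
    cross y-line → (7,6), t=3.4268
    cross y-line → (7,7), t=4.4620 (wall)
  → r_2 = 4.4620
beam 3: φ=-45°, α=120°
  d=(-0.5000,0.8660)  start (6,2)  tX=0.3800 tY=0.3580  stride 1/|dx|=2.0000 1/|dy|=1.1547
    cross y-line → (6,3), t=0.3580
    cross x-line → (5,3), t=0.3800
    cross y-line → (5,4), t=1.5127 (wall)
  → r_3 = 1.5127
beam 4: φ=0°, α=165°
  d=(-0.9659,0.2588)  start (6,2)  tX=0.1967 tY=1.1977  stride 1/|dx|=1.0353 1/|dy|=3.8637
    cross x-line → (5,2), t=0.1967
    cross y-line → (5,3), t=1.1977
    cross x-line → (4,3), t=1.2320 (wall)
  → r_4 = 1.2320
beam 5: φ=45°, α=210°
  d=(-0.8660,-0.5000)  start (6,2)  tX=0.2194 tY=1.3800  stride 1/|dx|=1.1547 1/|dy|=2.0000
    cross x-line → (5,2), t=0.2194
    cross x-line → (4,2), t=1.3741
    cross y-line → (4,1), t=1.3800
    cross x-line → (3,1), t=2.5288
    cross y-line → (3,0), t=3.3800 (wall)
  → r_5 = 3.3800
beam 6: φ=90°, α=255°
  d=(-0.2588,-0.9659)  start (6,2)  tX=0.7341 tY=0.7143  stride 1/|dx|=3.8637 1/|dy|=1.0353
    cross y-line → (6,1), t=0.7143
    cross x-line → (5,1), t=0.7341
    cross y-line → (5,0), t=1.7496 (wall)
  → r_6 = 1.7496
beam 7: φ=135°, α=300°
  d=(0.5000,-0.8660)  start (6,2)  tX=1.6200 tY=0.7967  stride 1/|dx|=2.0000 1/|dy|=1.1547
    cross y-line → (6,1), t=0.7967
    cross x-line → (7,1), t=1.6200
    cross y-line → (7,0), t=1.9514 (wall)
  → r_7 = 1.9514

ranges = [2.0900, 4.4620, 1.5127, 1.2320, 3.3800, 1.7496, 1.9514]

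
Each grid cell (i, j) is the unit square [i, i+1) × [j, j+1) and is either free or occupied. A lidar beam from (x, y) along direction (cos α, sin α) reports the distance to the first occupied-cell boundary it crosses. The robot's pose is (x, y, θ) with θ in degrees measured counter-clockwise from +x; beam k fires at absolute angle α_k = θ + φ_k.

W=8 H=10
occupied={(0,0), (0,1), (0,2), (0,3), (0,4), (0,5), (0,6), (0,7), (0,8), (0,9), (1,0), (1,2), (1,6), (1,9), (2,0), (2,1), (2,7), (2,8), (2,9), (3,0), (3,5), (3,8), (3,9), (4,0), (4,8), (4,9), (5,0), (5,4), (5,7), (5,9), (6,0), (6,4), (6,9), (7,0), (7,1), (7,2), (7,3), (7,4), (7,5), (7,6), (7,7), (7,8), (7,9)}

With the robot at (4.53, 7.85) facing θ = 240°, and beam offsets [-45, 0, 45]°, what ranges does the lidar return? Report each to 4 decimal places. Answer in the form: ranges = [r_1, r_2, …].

beam 1: φ=-45°, α=195°
  direction (-0.9659, -0.2588); cell (4,7); t to first gridline: x 0.5487, y 3.2841 (then +1.0353 / +3.8637)
    (3,7) via x @ 0.5487
    (2,7) via x @ 1.5840  # hit
  → r_1 = 1.5840
beam 2: φ=0°, α=240°
  direction (-0.5000, -0.8660); cell (4,7); t to first gridline: x 1.0600, y 0.9815 (then +2.0000 / +1.1547)
    (4,6) via y @ 0.9815
    (3,6) via x @ 1.0600
    (3,5) via y @ 2.1362  # hit
  → r_2 = 2.1362
beam 3: φ=45°, α=285°
  direction (0.2588, -0.9659); cell (4,7); t to first gridline: x 1.8159, y 0.8800 (then +3.8637 / +1.0353)
    (4,6) via y @ 0.8800
    (5,6) via x @ 1.8159
    (5,5) via y @ 1.9153
    (5,4) via y @ 2.9505  # hit
  → r_3 = 2.9505

ranges = [1.5840, 2.1362, 2.9505]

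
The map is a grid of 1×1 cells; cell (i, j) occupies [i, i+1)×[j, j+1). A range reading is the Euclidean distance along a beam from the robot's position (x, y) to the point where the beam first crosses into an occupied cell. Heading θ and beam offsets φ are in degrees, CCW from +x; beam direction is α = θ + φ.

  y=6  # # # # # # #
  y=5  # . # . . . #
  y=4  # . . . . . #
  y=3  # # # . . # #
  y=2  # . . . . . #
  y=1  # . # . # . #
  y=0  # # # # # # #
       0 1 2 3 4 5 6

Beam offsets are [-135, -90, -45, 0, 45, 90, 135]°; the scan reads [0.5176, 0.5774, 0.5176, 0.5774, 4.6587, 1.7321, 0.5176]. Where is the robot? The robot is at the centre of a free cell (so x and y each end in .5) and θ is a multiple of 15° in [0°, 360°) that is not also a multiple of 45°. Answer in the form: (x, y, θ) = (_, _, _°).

Enumerate (i+0.5, j+0.5, θ) over the 19 free cells and 16 admissible headings. For each, cast all 7 beams and compare to the given ranges.
  (3.5, 5.5, 300°): beam 3 = 1.9319 ≠ 0.5176 ✗
  (5.5, 5.5, 285°): beam 1 = 1.0000 ≠ 0.5176 ✗
  (1.5, 5.5, 15°): beam 1 = 1.0000 ≠ 0.5176 ✗
  (5.5, 4.5, 210°): beam 1 = 1.5529 ≠ 0.5176 ✗
  …
  (3.5, 1.5, 30°): r_1=0.5176, r_2=0.5774, r_3=0.5176, r_4=0.5774, r_5=4.6587, r_6=1.7321, r_7=0.5176 — all match ✓
No second candidate reproduces the full scan.

(x, y, θ) = (3.5, 1.5, 30°)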